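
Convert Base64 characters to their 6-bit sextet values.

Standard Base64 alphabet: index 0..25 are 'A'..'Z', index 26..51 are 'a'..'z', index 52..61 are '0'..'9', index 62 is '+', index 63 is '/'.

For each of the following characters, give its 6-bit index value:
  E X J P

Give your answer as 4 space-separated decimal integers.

Answer: 4 23 9 15

Derivation:
'E': A..Z range, ord('E') − ord('A') = 4
'X': A..Z range, ord('X') − ord('A') = 23
'J': A..Z range, ord('J') − ord('A') = 9
'P': A..Z range, ord('P') − ord('A') = 15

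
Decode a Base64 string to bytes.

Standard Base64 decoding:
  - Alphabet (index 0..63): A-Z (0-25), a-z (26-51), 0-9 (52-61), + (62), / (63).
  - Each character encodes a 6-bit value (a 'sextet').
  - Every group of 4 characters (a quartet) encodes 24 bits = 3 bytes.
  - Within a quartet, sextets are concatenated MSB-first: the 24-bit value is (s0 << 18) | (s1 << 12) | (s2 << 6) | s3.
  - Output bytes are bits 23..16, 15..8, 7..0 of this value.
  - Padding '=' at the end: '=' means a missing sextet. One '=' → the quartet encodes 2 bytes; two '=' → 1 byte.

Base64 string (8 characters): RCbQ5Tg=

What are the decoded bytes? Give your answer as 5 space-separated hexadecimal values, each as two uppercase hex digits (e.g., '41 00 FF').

Answer: 44 26 D0 E5 38

Derivation:
After char 0 ('R'=17): chars_in_quartet=1 acc=0x11 bytes_emitted=0
After char 1 ('C'=2): chars_in_quartet=2 acc=0x442 bytes_emitted=0
After char 2 ('b'=27): chars_in_quartet=3 acc=0x1109B bytes_emitted=0
After char 3 ('Q'=16): chars_in_quartet=4 acc=0x4426D0 -> emit 44 26 D0, reset; bytes_emitted=3
After char 4 ('5'=57): chars_in_quartet=1 acc=0x39 bytes_emitted=3
After char 5 ('T'=19): chars_in_quartet=2 acc=0xE53 bytes_emitted=3
After char 6 ('g'=32): chars_in_quartet=3 acc=0x394E0 bytes_emitted=3
Padding '=': partial quartet acc=0x394E0 -> emit E5 38; bytes_emitted=5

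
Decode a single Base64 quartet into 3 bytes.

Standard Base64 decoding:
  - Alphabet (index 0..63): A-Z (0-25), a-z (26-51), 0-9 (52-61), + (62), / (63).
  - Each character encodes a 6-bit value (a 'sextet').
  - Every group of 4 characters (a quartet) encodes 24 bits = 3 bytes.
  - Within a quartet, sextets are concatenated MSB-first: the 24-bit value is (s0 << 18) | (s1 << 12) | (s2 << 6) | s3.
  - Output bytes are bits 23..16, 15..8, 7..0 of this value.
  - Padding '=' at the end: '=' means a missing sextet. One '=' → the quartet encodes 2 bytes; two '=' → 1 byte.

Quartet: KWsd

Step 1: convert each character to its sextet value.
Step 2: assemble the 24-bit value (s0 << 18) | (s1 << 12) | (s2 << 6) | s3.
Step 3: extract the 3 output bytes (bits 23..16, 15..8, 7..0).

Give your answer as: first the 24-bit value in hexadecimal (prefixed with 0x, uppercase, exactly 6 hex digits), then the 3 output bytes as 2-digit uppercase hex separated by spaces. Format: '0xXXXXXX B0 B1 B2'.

Answer: 0x296B1D 29 6B 1D

Derivation:
Sextets: K=10, W=22, s=44, d=29
24-bit: (10<<18) | (22<<12) | (44<<6) | 29
      = 0x280000 | 0x016000 | 0x000B00 | 0x00001D
      = 0x296B1D
Bytes: (v>>16)&0xFF=29, (v>>8)&0xFF=6B, v&0xFF=1D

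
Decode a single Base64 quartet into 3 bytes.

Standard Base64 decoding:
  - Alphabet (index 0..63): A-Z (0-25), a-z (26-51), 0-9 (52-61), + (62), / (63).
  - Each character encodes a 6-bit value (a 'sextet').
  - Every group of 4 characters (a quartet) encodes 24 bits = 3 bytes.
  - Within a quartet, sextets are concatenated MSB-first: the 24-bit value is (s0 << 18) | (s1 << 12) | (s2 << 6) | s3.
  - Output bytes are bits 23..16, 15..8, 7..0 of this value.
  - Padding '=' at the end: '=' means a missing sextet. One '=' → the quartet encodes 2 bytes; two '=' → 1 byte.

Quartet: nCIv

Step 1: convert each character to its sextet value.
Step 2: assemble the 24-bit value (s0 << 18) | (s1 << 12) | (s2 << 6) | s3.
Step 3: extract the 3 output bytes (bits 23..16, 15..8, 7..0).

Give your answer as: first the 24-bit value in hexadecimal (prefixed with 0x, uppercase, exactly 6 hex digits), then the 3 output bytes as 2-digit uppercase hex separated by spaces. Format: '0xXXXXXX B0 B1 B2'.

Sextets: n=39, C=2, I=8, v=47
24-bit: (39<<18) | (2<<12) | (8<<6) | 47
      = 0x9C0000 | 0x002000 | 0x000200 | 0x00002F
      = 0x9C222F
Bytes: (v>>16)&0xFF=9C, (v>>8)&0xFF=22, v&0xFF=2F

Answer: 0x9C222F 9C 22 2F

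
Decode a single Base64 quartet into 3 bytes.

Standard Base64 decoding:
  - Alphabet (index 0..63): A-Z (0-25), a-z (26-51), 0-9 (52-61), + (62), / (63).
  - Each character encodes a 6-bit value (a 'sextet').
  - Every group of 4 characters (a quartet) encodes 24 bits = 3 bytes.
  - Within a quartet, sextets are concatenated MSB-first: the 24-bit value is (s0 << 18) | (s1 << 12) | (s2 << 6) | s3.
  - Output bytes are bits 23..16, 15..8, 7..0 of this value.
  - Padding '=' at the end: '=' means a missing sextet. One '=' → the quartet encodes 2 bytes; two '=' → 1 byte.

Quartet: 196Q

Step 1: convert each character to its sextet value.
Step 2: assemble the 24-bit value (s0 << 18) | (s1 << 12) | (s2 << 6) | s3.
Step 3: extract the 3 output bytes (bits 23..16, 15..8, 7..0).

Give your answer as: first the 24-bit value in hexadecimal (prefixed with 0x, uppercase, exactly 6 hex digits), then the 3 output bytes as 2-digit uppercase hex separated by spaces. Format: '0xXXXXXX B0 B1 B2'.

Answer: 0xD7DE90 D7 DE 90

Derivation:
Sextets: 1=53, 9=61, 6=58, Q=16
24-bit: (53<<18) | (61<<12) | (58<<6) | 16
      = 0xD40000 | 0x03D000 | 0x000E80 | 0x000010
      = 0xD7DE90
Bytes: (v>>16)&0xFF=D7, (v>>8)&0xFF=DE, v&0xFF=90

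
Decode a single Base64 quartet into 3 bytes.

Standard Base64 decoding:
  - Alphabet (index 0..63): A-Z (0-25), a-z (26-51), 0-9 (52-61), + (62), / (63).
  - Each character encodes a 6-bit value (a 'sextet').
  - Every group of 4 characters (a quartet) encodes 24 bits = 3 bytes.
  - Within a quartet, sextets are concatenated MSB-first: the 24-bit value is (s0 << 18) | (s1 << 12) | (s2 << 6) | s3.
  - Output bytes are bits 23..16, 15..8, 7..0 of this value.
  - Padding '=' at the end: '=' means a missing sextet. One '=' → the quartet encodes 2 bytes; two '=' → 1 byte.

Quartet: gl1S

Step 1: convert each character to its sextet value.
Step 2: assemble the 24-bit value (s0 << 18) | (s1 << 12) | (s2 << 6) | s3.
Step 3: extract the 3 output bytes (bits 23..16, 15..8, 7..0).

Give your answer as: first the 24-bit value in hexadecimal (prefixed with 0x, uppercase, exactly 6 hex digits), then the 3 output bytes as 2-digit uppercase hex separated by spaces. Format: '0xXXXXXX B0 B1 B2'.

Answer: 0x825D52 82 5D 52

Derivation:
Sextets: g=32, l=37, 1=53, S=18
24-bit: (32<<18) | (37<<12) | (53<<6) | 18
      = 0x800000 | 0x025000 | 0x000D40 | 0x000012
      = 0x825D52
Bytes: (v>>16)&0xFF=82, (v>>8)&0xFF=5D, v&0xFF=52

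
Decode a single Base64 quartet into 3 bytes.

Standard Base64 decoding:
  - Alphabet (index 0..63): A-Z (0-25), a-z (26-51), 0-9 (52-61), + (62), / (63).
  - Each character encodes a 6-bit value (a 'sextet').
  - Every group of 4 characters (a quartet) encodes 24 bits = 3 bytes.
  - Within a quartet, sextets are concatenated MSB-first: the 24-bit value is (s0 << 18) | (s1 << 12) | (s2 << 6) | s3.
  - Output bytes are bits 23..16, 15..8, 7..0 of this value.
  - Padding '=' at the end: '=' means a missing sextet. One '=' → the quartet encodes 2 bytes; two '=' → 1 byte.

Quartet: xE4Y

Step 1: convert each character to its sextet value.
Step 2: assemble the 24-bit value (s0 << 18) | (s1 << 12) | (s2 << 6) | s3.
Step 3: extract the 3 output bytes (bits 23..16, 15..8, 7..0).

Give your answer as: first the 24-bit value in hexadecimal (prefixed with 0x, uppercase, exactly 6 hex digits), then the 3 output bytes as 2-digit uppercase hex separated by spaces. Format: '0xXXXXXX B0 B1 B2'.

Sextets: x=49, E=4, 4=56, Y=24
24-bit: (49<<18) | (4<<12) | (56<<6) | 24
      = 0xC40000 | 0x004000 | 0x000E00 | 0x000018
      = 0xC44E18
Bytes: (v>>16)&0xFF=C4, (v>>8)&0xFF=4E, v&0xFF=18

Answer: 0xC44E18 C4 4E 18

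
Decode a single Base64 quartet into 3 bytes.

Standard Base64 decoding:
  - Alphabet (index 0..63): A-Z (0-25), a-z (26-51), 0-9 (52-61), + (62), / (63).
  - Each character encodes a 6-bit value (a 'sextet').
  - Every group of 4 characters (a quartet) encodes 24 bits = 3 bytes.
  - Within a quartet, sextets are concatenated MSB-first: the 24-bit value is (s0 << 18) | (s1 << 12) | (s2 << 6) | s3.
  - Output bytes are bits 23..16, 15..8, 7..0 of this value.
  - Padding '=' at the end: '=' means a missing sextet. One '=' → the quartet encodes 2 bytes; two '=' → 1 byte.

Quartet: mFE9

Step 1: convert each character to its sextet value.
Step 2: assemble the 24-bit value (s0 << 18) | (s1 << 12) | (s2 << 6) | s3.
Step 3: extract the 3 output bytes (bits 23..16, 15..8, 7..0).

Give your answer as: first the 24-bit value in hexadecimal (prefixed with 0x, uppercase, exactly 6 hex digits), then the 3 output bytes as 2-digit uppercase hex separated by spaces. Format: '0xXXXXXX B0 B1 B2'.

Sextets: m=38, F=5, E=4, 9=61
24-bit: (38<<18) | (5<<12) | (4<<6) | 61
      = 0x980000 | 0x005000 | 0x000100 | 0x00003D
      = 0x98513D
Bytes: (v>>16)&0xFF=98, (v>>8)&0xFF=51, v&0xFF=3D

Answer: 0x98513D 98 51 3D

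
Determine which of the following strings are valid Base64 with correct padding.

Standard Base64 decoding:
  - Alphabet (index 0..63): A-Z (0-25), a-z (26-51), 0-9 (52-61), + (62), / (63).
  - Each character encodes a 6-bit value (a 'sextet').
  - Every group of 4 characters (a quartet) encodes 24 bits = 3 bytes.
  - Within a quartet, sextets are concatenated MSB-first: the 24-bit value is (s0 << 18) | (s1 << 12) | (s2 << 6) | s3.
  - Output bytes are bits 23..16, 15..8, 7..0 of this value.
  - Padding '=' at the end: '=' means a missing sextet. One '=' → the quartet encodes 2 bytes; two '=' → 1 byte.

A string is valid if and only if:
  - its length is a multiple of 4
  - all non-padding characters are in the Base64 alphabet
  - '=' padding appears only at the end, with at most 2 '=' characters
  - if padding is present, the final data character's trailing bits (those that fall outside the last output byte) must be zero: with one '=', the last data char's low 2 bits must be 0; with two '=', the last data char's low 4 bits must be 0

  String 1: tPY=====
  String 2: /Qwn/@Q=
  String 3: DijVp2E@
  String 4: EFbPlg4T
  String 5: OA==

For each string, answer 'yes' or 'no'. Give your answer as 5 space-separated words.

String 1: 'tPY=====' → invalid (5 pad chars (max 2))
String 2: '/Qwn/@Q=' → invalid (bad char(s): ['@'])
String 3: 'DijVp2E@' → invalid (bad char(s): ['@'])
String 4: 'EFbPlg4T' → valid
String 5: 'OA==' → valid

Answer: no no no yes yes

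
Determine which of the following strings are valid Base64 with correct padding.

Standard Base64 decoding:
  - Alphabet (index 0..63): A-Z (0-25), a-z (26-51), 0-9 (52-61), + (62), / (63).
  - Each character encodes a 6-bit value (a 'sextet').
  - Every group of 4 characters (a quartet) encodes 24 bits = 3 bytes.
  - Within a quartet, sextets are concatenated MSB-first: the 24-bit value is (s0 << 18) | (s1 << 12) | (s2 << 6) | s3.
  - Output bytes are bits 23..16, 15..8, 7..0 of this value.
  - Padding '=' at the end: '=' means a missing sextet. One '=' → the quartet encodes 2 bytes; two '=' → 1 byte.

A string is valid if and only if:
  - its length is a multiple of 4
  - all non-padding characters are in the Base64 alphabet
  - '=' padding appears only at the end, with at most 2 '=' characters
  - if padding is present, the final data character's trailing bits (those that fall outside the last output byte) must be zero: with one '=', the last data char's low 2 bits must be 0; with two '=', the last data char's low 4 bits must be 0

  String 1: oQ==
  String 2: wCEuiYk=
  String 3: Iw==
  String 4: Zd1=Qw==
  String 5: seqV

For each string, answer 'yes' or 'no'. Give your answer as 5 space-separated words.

String 1: 'oQ==' → valid
String 2: 'wCEuiYk=' → valid
String 3: 'Iw==' → valid
String 4: 'Zd1=Qw==' → invalid (bad char(s): ['=']; '=' in middle)
String 5: 'seqV' → valid

Answer: yes yes yes no yes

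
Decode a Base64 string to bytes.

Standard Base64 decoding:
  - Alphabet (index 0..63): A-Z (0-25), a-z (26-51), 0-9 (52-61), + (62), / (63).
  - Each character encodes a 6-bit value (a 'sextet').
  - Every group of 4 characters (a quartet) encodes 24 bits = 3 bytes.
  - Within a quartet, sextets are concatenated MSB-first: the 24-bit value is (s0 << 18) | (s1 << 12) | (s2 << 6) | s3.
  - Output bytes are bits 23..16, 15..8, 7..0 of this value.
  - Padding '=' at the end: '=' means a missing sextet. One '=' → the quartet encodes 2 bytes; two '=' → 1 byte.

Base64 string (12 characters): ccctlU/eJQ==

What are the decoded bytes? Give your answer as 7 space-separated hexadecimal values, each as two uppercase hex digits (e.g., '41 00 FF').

After char 0 ('c'=28): chars_in_quartet=1 acc=0x1C bytes_emitted=0
After char 1 ('c'=28): chars_in_quartet=2 acc=0x71C bytes_emitted=0
After char 2 ('c'=28): chars_in_quartet=3 acc=0x1C71C bytes_emitted=0
After char 3 ('t'=45): chars_in_quartet=4 acc=0x71C72D -> emit 71 C7 2D, reset; bytes_emitted=3
After char 4 ('l'=37): chars_in_quartet=1 acc=0x25 bytes_emitted=3
After char 5 ('U'=20): chars_in_quartet=2 acc=0x954 bytes_emitted=3
After char 6 ('/'=63): chars_in_quartet=3 acc=0x2553F bytes_emitted=3
After char 7 ('e'=30): chars_in_quartet=4 acc=0x954FDE -> emit 95 4F DE, reset; bytes_emitted=6
After char 8 ('J'=9): chars_in_quartet=1 acc=0x9 bytes_emitted=6
After char 9 ('Q'=16): chars_in_quartet=2 acc=0x250 bytes_emitted=6
Padding '==': partial quartet acc=0x250 -> emit 25; bytes_emitted=7

Answer: 71 C7 2D 95 4F DE 25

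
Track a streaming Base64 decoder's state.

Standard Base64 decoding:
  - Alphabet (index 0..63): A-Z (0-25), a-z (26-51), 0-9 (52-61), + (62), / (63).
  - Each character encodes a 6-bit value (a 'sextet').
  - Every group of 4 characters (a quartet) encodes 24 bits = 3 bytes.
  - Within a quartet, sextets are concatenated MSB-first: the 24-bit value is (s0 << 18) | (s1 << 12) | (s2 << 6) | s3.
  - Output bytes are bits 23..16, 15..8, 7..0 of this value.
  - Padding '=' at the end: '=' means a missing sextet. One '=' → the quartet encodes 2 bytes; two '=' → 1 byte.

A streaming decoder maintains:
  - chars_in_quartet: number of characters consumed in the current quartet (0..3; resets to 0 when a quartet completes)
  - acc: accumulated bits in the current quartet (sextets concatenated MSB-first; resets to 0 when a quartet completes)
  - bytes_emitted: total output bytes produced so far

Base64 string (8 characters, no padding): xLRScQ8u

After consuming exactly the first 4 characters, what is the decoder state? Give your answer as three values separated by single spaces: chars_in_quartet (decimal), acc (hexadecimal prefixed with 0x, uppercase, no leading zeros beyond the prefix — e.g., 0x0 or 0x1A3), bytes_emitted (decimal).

Answer: 0 0x0 3

Derivation:
After char 0 ('x'=49): chars_in_quartet=1 acc=0x31 bytes_emitted=0
After char 1 ('L'=11): chars_in_quartet=2 acc=0xC4B bytes_emitted=0
After char 2 ('R'=17): chars_in_quartet=3 acc=0x312D1 bytes_emitted=0
After char 3 ('S'=18): chars_in_quartet=4 acc=0xC4B452 -> emit C4 B4 52, reset; bytes_emitted=3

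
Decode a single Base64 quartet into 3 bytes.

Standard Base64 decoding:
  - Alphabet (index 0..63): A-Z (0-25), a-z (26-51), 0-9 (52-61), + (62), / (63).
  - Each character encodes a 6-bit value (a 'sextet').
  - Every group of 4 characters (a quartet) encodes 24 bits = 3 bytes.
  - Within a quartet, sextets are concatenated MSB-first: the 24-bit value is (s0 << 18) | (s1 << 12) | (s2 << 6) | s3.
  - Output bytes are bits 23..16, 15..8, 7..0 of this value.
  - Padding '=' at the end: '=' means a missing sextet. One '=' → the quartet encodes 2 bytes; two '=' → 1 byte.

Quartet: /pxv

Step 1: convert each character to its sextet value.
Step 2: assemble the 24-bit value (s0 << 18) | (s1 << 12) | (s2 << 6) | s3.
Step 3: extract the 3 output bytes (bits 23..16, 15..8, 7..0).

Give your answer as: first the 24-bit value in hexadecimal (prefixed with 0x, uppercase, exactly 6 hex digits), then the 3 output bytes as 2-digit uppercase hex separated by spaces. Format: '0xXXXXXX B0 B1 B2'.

Answer: 0xFE9C6F FE 9C 6F

Derivation:
Sextets: /=63, p=41, x=49, v=47
24-bit: (63<<18) | (41<<12) | (49<<6) | 47
      = 0xFC0000 | 0x029000 | 0x000C40 | 0x00002F
      = 0xFE9C6F
Bytes: (v>>16)&0xFF=FE, (v>>8)&0xFF=9C, v&0xFF=6F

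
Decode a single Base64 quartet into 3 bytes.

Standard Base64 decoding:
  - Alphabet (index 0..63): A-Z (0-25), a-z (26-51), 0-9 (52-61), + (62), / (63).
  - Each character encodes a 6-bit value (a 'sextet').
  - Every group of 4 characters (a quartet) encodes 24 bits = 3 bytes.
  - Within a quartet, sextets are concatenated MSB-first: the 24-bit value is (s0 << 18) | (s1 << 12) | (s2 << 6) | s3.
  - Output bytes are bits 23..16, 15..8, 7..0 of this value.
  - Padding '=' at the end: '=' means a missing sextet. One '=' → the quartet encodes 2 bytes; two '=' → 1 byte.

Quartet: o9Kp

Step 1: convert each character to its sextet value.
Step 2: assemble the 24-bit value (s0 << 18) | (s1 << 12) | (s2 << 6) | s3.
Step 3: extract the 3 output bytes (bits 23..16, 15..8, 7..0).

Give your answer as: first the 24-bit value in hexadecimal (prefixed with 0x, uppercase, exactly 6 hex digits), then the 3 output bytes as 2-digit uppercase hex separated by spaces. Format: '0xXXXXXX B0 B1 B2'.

Sextets: o=40, 9=61, K=10, p=41
24-bit: (40<<18) | (61<<12) | (10<<6) | 41
      = 0xA00000 | 0x03D000 | 0x000280 | 0x000029
      = 0xA3D2A9
Bytes: (v>>16)&0xFF=A3, (v>>8)&0xFF=D2, v&0xFF=A9

Answer: 0xA3D2A9 A3 D2 A9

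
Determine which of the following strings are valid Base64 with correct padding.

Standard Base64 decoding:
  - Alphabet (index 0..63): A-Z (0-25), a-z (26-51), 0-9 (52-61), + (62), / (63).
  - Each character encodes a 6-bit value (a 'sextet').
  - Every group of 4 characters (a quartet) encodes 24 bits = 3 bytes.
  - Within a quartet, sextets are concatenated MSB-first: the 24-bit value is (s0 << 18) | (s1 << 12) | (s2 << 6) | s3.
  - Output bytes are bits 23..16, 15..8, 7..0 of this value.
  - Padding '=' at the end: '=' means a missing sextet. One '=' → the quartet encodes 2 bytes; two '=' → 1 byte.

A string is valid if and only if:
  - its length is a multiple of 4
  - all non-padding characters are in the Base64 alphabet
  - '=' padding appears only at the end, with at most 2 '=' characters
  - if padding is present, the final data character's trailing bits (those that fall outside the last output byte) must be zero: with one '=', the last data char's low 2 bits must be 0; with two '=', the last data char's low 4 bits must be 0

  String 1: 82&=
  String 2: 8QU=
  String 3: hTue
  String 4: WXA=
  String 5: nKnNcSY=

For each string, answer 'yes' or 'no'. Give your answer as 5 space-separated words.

Answer: no yes yes yes yes

Derivation:
String 1: '82&=' → invalid (bad char(s): ['&'])
String 2: '8QU=' → valid
String 3: 'hTue' → valid
String 4: 'WXA=' → valid
String 5: 'nKnNcSY=' → valid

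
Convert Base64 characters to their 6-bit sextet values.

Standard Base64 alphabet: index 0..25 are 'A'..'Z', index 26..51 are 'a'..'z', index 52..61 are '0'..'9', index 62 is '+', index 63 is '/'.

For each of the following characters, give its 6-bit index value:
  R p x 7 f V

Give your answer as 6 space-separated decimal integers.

'R': A..Z range, ord('R') − ord('A') = 17
'p': a..z range, 26 + ord('p') − ord('a') = 41
'x': a..z range, 26 + ord('x') − ord('a') = 49
'7': 0..9 range, 52 + ord('7') − ord('0') = 59
'f': a..z range, 26 + ord('f') − ord('a') = 31
'V': A..Z range, ord('V') − ord('A') = 21

Answer: 17 41 49 59 31 21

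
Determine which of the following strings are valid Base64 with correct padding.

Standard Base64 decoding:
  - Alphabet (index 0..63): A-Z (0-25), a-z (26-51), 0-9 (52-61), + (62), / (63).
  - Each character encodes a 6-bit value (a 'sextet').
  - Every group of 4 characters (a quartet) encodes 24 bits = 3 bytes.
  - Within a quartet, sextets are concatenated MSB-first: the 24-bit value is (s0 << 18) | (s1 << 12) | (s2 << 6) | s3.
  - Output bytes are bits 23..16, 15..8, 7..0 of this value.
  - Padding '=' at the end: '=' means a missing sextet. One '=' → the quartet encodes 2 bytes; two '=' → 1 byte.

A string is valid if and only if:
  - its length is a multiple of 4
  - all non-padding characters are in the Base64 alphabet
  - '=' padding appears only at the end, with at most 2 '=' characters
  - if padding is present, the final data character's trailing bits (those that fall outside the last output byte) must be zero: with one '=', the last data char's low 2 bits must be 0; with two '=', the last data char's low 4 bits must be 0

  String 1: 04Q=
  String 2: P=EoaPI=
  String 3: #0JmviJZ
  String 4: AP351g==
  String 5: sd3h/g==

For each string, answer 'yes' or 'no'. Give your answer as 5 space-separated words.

String 1: '04Q=' → valid
String 2: 'P=EoaPI=' → invalid (bad char(s): ['=']; '=' in middle)
String 3: '#0JmviJZ' → invalid (bad char(s): ['#'])
String 4: 'AP351g==' → valid
String 5: 'sd3h/g==' → valid

Answer: yes no no yes yes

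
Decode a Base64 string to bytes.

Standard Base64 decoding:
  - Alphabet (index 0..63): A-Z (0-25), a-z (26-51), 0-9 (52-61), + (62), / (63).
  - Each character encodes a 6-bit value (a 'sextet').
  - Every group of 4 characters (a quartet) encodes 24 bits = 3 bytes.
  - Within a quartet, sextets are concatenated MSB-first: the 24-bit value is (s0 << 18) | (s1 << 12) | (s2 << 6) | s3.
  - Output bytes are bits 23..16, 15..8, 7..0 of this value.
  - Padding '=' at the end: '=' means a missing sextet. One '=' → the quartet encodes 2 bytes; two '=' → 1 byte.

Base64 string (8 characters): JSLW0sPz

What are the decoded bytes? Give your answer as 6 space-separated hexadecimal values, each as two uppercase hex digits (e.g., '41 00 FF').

Answer: 25 22 D6 D2 C3 F3

Derivation:
After char 0 ('J'=9): chars_in_quartet=1 acc=0x9 bytes_emitted=0
After char 1 ('S'=18): chars_in_quartet=2 acc=0x252 bytes_emitted=0
After char 2 ('L'=11): chars_in_quartet=3 acc=0x948B bytes_emitted=0
After char 3 ('W'=22): chars_in_quartet=4 acc=0x2522D6 -> emit 25 22 D6, reset; bytes_emitted=3
After char 4 ('0'=52): chars_in_quartet=1 acc=0x34 bytes_emitted=3
After char 5 ('s'=44): chars_in_quartet=2 acc=0xD2C bytes_emitted=3
After char 6 ('P'=15): chars_in_quartet=3 acc=0x34B0F bytes_emitted=3
After char 7 ('z'=51): chars_in_quartet=4 acc=0xD2C3F3 -> emit D2 C3 F3, reset; bytes_emitted=6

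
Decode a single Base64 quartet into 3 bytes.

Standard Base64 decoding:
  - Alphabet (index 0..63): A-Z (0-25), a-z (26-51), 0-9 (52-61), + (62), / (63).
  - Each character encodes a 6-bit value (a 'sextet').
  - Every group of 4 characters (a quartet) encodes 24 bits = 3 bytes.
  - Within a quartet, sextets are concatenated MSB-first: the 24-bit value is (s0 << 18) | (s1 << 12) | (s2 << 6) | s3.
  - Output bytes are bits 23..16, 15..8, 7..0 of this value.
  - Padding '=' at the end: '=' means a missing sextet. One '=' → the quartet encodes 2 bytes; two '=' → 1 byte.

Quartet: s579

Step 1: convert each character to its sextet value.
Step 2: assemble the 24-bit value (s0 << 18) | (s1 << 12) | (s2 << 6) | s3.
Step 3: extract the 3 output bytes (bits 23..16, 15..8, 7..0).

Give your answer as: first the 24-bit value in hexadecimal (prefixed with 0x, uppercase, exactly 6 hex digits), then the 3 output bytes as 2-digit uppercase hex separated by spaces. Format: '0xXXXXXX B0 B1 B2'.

Sextets: s=44, 5=57, 7=59, 9=61
24-bit: (44<<18) | (57<<12) | (59<<6) | 61
      = 0xB00000 | 0x039000 | 0x000EC0 | 0x00003D
      = 0xB39EFD
Bytes: (v>>16)&0xFF=B3, (v>>8)&0xFF=9E, v&0xFF=FD

Answer: 0xB39EFD B3 9E FD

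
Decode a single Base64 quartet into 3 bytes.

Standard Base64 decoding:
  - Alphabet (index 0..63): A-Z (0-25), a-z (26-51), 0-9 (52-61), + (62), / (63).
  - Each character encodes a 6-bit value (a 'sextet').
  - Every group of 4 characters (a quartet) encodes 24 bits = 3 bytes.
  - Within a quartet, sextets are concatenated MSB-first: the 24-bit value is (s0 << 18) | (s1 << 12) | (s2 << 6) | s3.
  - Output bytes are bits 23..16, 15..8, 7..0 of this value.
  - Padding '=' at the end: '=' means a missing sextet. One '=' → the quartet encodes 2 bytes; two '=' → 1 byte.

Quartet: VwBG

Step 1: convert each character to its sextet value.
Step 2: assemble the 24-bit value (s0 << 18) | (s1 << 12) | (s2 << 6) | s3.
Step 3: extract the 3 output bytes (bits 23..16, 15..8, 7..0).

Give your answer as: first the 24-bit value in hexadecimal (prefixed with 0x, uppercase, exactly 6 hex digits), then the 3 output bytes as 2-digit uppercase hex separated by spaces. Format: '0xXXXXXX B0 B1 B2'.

Answer: 0x570046 57 00 46

Derivation:
Sextets: V=21, w=48, B=1, G=6
24-bit: (21<<18) | (48<<12) | (1<<6) | 6
      = 0x540000 | 0x030000 | 0x000040 | 0x000006
      = 0x570046
Bytes: (v>>16)&0xFF=57, (v>>8)&0xFF=00, v&0xFF=46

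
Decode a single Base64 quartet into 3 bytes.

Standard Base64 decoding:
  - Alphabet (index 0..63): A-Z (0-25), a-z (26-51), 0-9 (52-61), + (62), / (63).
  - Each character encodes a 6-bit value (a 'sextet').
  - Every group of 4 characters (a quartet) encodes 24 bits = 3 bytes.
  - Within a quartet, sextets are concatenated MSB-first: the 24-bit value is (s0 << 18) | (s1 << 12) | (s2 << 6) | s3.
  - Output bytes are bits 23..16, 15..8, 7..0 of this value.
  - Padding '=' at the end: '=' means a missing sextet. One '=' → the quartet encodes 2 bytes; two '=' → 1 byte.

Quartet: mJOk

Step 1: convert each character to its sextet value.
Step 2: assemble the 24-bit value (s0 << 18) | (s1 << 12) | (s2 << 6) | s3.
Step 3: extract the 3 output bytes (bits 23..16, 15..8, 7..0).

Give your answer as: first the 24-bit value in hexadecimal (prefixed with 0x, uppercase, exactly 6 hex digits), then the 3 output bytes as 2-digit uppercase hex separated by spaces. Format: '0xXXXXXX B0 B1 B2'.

Sextets: m=38, J=9, O=14, k=36
24-bit: (38<<18) | (9<<12) | (14<<6) | 36
      = 0x980000 | 0x009000 | 0x000380 | 0x000024
      = 0x9893A4
Bytes: (v>>16)&0xFF=98, (v>>8)&0xFF=93, v&0xFF=A4

Answer: 0x9893A4 98 93 A4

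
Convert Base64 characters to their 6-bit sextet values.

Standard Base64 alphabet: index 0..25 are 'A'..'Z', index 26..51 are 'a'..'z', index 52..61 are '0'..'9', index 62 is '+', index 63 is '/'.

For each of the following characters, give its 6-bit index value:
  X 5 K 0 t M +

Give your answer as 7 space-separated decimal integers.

Answer: 23 57 10 52 45 12 62

Derivation:
'X': A..Z range, ord('X') − ord('A') = 23
'5': 0..9 range, 52 + ord('5') − ord('0') = 57
'K': A..Z range, ord('K') − ord('A') = 10
'0': 0..9 range, 52 + ord('0') − ord('0') = 52
't': a..z range, 26 + ord('t') − ord('a') = 45
'M': A..Z range, ord('M') − ord('A') = 12
'+': index 62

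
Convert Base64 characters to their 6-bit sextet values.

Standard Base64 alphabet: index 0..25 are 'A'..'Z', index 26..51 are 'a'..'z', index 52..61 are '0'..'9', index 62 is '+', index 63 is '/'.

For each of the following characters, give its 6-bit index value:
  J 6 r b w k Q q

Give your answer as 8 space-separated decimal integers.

Answer: 9 58 43 27 48 36 16 42

Derivation:
'J': A..Z range, ord('J') − ord('A') = 9
'6': 0..9 range, 52 + ord('6') − ord('0') = 58
'r': a..z range, 26 + ord('r') − ord('a') = 43
'b': a..z range, 26 + ord('b') − ord('a') = 27
'w': a..z range, 26 + ord('w') − ord('a') = 48
'k': a..z range, 26 + ord('k') − ord('a') = 36
'Q': A..Z range, ord('Q') − ord('A') = 16
'q': a..z range, 26 + ord('q') − ord('a') = 42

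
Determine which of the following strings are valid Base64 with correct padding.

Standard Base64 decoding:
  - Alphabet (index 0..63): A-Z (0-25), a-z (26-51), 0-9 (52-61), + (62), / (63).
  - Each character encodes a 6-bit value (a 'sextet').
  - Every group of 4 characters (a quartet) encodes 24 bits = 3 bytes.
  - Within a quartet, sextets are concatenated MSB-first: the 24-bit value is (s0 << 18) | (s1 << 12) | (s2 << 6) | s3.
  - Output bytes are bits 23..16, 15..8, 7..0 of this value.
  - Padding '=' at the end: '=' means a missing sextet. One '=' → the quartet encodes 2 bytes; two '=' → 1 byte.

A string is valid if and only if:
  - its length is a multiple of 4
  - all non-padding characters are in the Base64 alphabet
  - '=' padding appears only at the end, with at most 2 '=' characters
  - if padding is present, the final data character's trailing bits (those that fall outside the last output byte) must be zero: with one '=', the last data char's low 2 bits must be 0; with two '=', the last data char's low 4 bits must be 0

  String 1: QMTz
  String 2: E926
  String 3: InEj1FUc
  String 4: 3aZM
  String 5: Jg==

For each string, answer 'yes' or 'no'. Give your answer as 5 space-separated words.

Answer: yes yes yes yes yes

Derivation:
String 1: 'QMTz' → valid
String 2: 'E926' → valid
String 3: 'InEj1FUc' → valid
String 4: '3aZM' → valid
String 5: 'Jg==' → valid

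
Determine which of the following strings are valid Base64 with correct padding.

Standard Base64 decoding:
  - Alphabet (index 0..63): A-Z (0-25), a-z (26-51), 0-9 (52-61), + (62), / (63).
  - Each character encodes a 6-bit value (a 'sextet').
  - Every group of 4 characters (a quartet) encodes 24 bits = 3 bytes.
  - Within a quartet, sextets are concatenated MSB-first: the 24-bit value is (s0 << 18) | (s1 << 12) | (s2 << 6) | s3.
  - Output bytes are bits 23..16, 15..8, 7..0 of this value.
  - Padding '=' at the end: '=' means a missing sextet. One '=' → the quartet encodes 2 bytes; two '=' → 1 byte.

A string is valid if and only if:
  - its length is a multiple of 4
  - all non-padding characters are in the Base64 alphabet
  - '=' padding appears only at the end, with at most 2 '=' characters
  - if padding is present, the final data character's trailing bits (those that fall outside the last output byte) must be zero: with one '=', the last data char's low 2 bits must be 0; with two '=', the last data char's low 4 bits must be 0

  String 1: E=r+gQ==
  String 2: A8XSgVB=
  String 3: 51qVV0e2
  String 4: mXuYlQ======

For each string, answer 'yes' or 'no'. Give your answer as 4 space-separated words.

Answer: no no yes no

Derivation:
String 1: 'E=r+gQ==' → invalid (bad char(s): ['=']; '=' in middle)
String 2: 'A8XSgVB=' → invalid (bad trailing bits)
String 3: '51qVV0e2' → valid
String 4: 'mXuYlQ======' → invalid (6 pad chars (max 2))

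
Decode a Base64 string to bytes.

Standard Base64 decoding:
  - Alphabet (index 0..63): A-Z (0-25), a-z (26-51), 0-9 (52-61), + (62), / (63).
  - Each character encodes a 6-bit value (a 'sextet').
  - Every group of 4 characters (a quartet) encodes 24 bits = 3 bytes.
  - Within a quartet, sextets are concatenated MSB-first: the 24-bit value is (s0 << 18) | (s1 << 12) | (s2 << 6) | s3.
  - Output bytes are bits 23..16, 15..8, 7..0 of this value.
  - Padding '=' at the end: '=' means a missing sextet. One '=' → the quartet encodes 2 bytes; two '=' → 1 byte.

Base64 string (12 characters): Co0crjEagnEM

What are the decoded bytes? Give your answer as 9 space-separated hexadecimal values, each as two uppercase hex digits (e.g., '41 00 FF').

After char 0 ('C'=2): chars_in_quartet=1 acc=0x2 bytes_emitted=0
After char 1 ('o'=40): chars_in_quartet=2 acc=0xA8 bytes_emitted=0
After char 2 ('0'=52): chars_in_quartet=3 acc=0x2A34 bytes_emitted=0
After char 3 ('c'=28): chars_in_quartet=4 acc=0xA8D1C -> emit 0A 8D 1C, reset; bytes_emitted=3
After char 4 ('r'=43): chars_in_quartet=1 acc=0x2B bytes_emitted=3
After char 5 ('j'=35): chars_in_quartet=2 acc=0xAE3 bytes_emitted=3
After char 6 ('E'=4): chars_in_quartet=3 acc=0x2B8C4 bytes_emitted=3
After char 7 ('a'=26): chars_in_quartet=4 acc=0xAE311A -> emit AE 31 1A, reset; bytes_emitted=6
After char 8 ('g'=32): chars_in_quartet=1 acc=0x20 bytes_emitted=6
After char 9 ('n'=39): chars_in_quartet=2 acc=0x827 bytes_emitted=6
After char 10 ('E'=4): chars_in_quartet=3 acc=0x209C4 bytes_emitted=6
After char 11 ('M'=12): chars_in_quartet=4 acc=0x82710C -> emit 82 71 0C, reset; bytes_emitted=9

Answer: 0A 8D 1C AE 31 1A 82 71 0C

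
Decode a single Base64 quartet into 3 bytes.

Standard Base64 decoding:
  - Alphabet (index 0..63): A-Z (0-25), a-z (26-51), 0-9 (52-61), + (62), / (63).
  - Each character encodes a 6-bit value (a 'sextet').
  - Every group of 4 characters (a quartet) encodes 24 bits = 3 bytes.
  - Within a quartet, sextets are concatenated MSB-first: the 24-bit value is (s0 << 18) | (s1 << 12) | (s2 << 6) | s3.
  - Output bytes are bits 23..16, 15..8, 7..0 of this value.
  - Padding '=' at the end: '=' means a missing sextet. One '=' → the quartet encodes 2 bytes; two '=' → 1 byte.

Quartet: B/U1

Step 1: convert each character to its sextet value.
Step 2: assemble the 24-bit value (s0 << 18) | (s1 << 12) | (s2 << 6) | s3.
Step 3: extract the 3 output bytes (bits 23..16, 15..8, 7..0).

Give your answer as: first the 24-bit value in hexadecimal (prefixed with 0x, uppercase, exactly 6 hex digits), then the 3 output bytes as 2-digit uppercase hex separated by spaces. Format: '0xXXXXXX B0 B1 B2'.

Sextets: B=1, /=63, U=20, 1=53
24-bit: (1<<18) | (63<<12) | (20<<6) | 53
      = 0x040000 | 0x03F000 | 0x000500 | 0x000035
      = 0x07F535
Bytes: (v>>16)&0xFF=07, (v>>8)&0xFF=F5, v&0xFF=35

Answer: 0x07F535 07 F5 35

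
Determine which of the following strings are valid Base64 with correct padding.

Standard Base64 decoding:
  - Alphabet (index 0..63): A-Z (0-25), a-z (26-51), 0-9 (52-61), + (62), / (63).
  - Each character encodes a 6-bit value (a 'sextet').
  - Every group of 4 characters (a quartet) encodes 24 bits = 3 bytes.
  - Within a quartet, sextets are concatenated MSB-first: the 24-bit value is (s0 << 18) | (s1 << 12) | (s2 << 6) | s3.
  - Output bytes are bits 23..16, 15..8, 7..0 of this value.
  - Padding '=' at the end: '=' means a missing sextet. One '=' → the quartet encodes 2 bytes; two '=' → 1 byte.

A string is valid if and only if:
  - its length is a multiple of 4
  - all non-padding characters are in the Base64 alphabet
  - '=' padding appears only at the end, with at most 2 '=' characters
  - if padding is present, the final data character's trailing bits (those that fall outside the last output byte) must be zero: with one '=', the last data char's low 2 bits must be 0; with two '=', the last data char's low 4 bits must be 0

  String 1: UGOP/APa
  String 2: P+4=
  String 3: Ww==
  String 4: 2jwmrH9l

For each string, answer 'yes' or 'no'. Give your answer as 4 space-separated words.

String 1: 'UGOP/APa' → valid
String 2: 'P+4=' → valid
String 3: 'Ww==' → valid
String 4: '2jwmrH9l' → valid

Answer: yes yes yes yes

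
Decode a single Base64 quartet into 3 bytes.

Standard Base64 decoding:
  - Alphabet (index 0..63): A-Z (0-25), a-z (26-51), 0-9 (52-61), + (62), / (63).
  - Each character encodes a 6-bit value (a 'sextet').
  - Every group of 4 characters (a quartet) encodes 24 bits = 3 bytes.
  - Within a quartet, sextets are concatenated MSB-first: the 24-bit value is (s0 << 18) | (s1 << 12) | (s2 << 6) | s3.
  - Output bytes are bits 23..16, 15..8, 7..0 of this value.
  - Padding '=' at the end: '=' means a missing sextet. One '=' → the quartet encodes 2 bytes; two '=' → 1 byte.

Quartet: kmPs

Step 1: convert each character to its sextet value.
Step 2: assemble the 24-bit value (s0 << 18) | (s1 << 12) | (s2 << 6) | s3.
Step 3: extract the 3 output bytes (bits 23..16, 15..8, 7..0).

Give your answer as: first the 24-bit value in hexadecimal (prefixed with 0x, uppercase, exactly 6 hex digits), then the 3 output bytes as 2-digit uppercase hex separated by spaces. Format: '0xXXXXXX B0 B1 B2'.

Sextets: k=36, m=38, P=15, s=44
24-bit: (36<<18) | (38<<12) | (15<<6) | 44
      = 0x900000 | 0x026000 | 0x0003C0 | 0x00002C
      = 0x9263EC
Bytes: (v>>16)&0xFF=92, (v>>8)&0xFF=63, v&0xFF=EC

Answer: 0x9263EC 92 63 EC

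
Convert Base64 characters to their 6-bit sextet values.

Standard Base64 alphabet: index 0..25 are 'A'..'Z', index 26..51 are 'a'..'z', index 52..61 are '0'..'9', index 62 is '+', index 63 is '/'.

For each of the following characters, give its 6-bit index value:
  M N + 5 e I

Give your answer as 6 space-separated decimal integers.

Answer: 12 13 62 57 30 8

Derivation:
'M': A..Z range, ord('M') − ord('A') = 12
'N': A..Z range, ord('N') − ord('A') = 13
'+': index 62
'5': 0..9 range, 52 + ord('5') − ord('0') = 57
'e': a..z range, 26 + ord('e') − ord('a') = 30
'I': A..Z range, ord('I') − ord('A') = 8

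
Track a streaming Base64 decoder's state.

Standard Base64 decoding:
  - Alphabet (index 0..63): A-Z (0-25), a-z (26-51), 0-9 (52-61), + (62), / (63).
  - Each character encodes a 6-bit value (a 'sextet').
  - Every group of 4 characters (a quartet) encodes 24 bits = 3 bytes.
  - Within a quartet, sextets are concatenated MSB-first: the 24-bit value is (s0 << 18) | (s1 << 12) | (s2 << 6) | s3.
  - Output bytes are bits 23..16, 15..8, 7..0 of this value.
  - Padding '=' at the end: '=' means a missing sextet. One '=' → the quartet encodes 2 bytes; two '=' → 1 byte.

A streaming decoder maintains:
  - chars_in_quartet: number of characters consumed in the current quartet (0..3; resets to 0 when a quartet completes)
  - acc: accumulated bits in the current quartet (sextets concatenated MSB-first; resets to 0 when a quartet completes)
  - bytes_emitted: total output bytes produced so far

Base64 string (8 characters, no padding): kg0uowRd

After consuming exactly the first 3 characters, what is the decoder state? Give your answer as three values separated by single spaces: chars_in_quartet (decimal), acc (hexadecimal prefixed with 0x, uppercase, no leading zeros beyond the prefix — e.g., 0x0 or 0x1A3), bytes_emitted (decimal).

After char 0 ('k'=36): chars_in_quartet=1 acc=0x24 bytes_emitted=0
After char 1 ('g'=32): chars_in_quartet=2 acc=0x920 bytes_emitted=0
After char 2 ('0'=52): chars_in_quartet=3 acc=0x24834 bytes_emitted=0

Answer: 3 0x24834 0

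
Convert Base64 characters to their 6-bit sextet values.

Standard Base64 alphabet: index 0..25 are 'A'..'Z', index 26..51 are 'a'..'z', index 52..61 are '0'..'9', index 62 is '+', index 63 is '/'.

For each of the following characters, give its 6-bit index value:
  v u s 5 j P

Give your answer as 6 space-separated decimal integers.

'v': a..z range, 26 + ord('v') − ord('a') = 47
'u': a..z range, 26 + ord('u') − ord('a') = 46
's': a..z range, 26 + ord('s') − ord('a') = 44
'5': 0..9 range, 52 + ord('5') − ord('0') = 57
'j': a..z range, 26 + ord('j') − ord('a') = 35
'P': A..Z range, ord('P') − ord('A') = 15

Answer: 47 46 44 57 35 15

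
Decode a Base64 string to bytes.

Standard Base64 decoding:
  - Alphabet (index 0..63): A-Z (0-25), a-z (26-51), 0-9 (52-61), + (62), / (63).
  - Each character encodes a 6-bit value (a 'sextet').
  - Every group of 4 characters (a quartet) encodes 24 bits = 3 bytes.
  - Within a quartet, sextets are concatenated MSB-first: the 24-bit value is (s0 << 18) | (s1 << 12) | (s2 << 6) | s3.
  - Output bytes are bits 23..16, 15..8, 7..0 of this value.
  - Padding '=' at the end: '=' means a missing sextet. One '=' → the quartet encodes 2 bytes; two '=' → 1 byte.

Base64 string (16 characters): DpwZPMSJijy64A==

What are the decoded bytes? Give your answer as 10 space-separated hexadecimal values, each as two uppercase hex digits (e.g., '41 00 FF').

After char 0 ('D'=3): chars_in_quartet=1 acc=0x3 bytes_emitted=0
After char 1 ('p'=41): chars_in_quartet=2 acc=0xE9 bytes_emitted=0
After char 2 ('w'=48): chars_in_quartet=3 acc=0x3A70 bytes_emitted=0
After char 3 ('Z'=25): chars_in_quartet=4 acc=0xE9C19 -> emit 0E 9C 19, reset; bytes_emitted=3
After char 4 ('P'=15): chars_in_quartet=1 acc=0xF bytes_emitted=3
After char 5 ('M'=12): chars_in_quartet=2 acc=0x3CC bytes_emitted=3
After char 6 ('S'=18): chars_in_quartet=3 acc=0xF312 bytes_emitted=3
After char 7 ('J'=9): chars_in_quartet=4 acc=0x3CC489 -> emit 3C C4 89, reset; bytes_emitted=6
After char 8 ('i'=34): chars_in_quartet=1 acc=0x22 bytes_emitted=6
After char 9 ('j'=35): chars_in_quartet=2 acc=0x8A3 bytes_emitted=6
After char 10 ('y'=50): chars_in_quartet=3 acc=0x228F2 bytes_emitted=6
After char 11 ('6'=58): chars_in_quartet=4 acc=0x8A3CBA -> emit 8A 3C BA, reset; bytes_emitted=9
After char 12 ('4'=56): chars_in_quartet=1 acc=0x38 bytes_emitted=9
After char 13 ('A'=0): chars_in_quartet=2 acc=0xE00 bytes_emitted=9
Padding '==': partial quartet acc=0xE00 -> emit E0; bytes_emitted=10

Answer: 0E 9C 19 3C C4 89 8A 3C BA E0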